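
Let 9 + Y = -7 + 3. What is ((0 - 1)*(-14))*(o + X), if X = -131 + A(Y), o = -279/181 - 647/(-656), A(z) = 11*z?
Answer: -228197067/59368 ≈ -3843.8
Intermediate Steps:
Y = -13 (Y = -9 + (-7 + 3) = -9 - 4 = -13)
o = -65917/118736 (o = -279*1/181 - 647*(-1/656) = -279/181 + 647/656 = -65917/118736 ≈ -0.55516)
X = -274 (X = -131 + 11*(-13) = -131 - 143 = -274)
((0 - 1)*(-14))*(o + X) = ((0 - 1)*(-14))*(-65917/118736 - 274) = -1*(-14)*(-32599581/118736) = 14*(-32599581/118736) = -228197067/59368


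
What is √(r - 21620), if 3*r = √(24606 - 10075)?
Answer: √(-194580 + 3*√14531)/3 ≈ 146.9*I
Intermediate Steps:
r = √14531/3 (r = √(24606 - 10075)/3 = √14531/3 ≈ 40.182)
√(r - 21620) = √(√14531/3 - 21620) = √(-21620 + √14531/3)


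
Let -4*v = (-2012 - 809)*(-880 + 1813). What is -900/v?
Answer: -1200/877331 ≈ -0.0013678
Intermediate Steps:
v = 2631993/4 (v = -(-2012 - 809)*(-880 + 1813)/4 = -(-2821)*933/4 = -¼*(-2631993) = 2631993/4 ≈ 6.5800e+5)
-900/v = -900/2631993/4 = -900*4/2631993 = -1200/877331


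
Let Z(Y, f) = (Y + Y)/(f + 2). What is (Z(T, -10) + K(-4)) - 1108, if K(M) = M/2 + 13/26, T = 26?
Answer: -1116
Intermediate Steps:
K(M) = ½ + M/2 (K(M) = M*(½) + 13*(1/26) = M/2 + ½ = ½ + M/2)
Z(Y, f) = 2*Y/(2 + f) (Z(Y, f) = (2*Y)/(2 + f) = 2*Y/(2 + f))
(Z(T, -10) + K(-4)) - 1108 = (2*26/(2 - 10) + (½ + (½)*(-4))) - 1108 = (2*26/(-8) + (½ - 2)) - 1108 = (2*26*(-⅛) - 3/2) - 1108 = (-13/2 - 3/2) - 1108 = -8 - 1108 = -1116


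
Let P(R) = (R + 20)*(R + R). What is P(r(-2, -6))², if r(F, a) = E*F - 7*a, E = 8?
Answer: 5721664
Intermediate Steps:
r(F, a) = -7*a + 8*F (r(F, a) = 8*F - 7*a = -7*a + 8*F)
P(R) = 2*R*(20 + R) (P(R) = (20 + R)*(2*R) = 2*R*(20 + R))
P(r(-2, -6))² = (2*(-7*(-6) + 8*(-2))*(20 + (-7*(-6) + 8*(-2))))² = (2*(42 - 16)*(20 + (42 - 16)))² = (2*26*(20 + 26))² = (2*26*46)² = 2392² = 5721664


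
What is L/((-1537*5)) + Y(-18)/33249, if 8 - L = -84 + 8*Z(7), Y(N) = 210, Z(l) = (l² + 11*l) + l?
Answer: 11310626/85172855 ≈ 0.13280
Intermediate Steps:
Z(l) = l² + 12*l
L = -972 (L = 8 - (-84 + 8*(7*(12 + 7))) = 8 - (-84 + 8*(7*19)) = 8 - (-84 + 8*133) = 8 - (-84 + 1064) = 8 - 1*980 = 8 - 980 = -972)
L/((-1537*5)) + Y(-18)/33249 = -972/((-1537*5)) + 210/33249 = -972/(-7685) + 210*(1/33249) = -972*(-1/7685) + 70/11083 = 972/7685 + 70/11083 = 11310626/85172855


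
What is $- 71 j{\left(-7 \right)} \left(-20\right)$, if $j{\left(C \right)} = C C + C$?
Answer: $59640$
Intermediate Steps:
$j{\left(C \right)} = C + C^{2}$ ($j{\left(C \right)} = C^{2} + C = C + C^{2}$)
$- 71 j{\left(-7 \right)} \left(-20\right) = - 71 \left(- 7 \left(1 - 7\right)\right) \left(-20\right) = - 71 \left(\left(-7\right) \left(-6\right)\right) \left(-20\right) = \left(-71\right) 42 \left(-20\right) = \left(-2982\right) \left(-20\right) = 59640$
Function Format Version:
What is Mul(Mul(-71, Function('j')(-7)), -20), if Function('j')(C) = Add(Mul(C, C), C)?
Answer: 59640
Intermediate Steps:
Function('j')(C) = Add(C, Pow(C, 2)) (Function('j')(C) = Add(Pow(C, 2), C) = Add(C, Pow(C, 2)))
Mul(Mul(-71, Function('j')(-7)), -20) = Mul(Mul(-71, Mul(-7, Add(1, -7))), -20) = Mul(Mul(-71, Mul(-7, -6)), -20) = Mul(Mul(-71, 42), -20) = Mul(-2982, -20) = 59640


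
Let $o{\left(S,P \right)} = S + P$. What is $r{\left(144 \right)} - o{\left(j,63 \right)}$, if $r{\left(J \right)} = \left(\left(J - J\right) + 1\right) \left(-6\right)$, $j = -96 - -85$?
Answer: $-58$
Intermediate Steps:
$j = -11$ ($j = -96 + 85 = -11$)
$o{\left(S,P \right)} = P + S$
$r{\left(J \right)} = -6$ ($r{\left(J \right)} = \left(0 + 1\right) \left(-6\right) = 1 \left(-6\right) = -6$)
$r{\left(144 \right)} - o{\left(j,63 \right)} = -6 - \left(63 - 11\right) = -6 - 52 = -58$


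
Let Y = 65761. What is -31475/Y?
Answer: -31475/65761 ≈ -0.47863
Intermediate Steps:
-31475/Y = -31475/65761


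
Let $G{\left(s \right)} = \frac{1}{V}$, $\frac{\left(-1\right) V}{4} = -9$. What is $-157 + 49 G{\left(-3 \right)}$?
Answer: $- \frac{5603}{36} \approx -155.64$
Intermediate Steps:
$V = 36$ ($V = \left(-4\right) \left(-9\right) = 36$)
$G{\left(s \right)} = \frac{1}{36}$
$-157 + 49 G{\left(-3 \right)} = -157 + 49 \cdot \frac{1}{36} = -157 + \frac{49}{36} = - \frac{5603}{36}$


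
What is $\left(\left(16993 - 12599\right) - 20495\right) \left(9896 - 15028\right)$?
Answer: $82630332$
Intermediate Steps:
$\left(\left(16993 - 12599\right) - 20495\right) \left(9896 - 15028\right) = \left(\left(16993 - 12599\right) - 20495\right) \left(-5132\right) = \left(4394 - 20495\right) \left(-5132\right) = \left(-16101\right) \left(-5132\right) = 82630332$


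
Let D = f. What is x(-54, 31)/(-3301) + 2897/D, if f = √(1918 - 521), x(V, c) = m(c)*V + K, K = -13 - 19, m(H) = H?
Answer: 1706/3301 + 2897*√1397/1397 ≈ 78.026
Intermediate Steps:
K = -32
x(V, c) = -32 + V*c (x(V, c) = c*V - 32 = V*c - 32 = -32 + V*c)
f = √1397 ≈ 37.376
D = √1397 ≈ 37.376
x(-54, 31)/(-3301) + 2897/D = (-32 - 54*31)/(-3301) + 2897/(√1397) = (-32 - 1674)*(-1/3301) + 2897*(√1397/1397) = -1706*(-1/3301) + 2897*√1397/1397 = 1706/3301 + 2897*√1397/1397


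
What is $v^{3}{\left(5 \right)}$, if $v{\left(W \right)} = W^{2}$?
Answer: $15625$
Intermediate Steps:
$v^{3}{\left(5 \right)} = \left(5^{2}\right)^{3} = 25^{3} = 15625$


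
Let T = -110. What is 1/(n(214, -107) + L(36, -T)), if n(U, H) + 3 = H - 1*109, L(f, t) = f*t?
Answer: 1/3741 ≈ 0.00026731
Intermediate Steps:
n(U, H) = -112 + H (n(U, H) = -3 + (H - 1*109) = -3 + (H - 109) = -3 + (-109 + H) = -112 + H)
1/(n(214, -107) + L(36, -T)) = 1/((-112 - 107) + 36*(-1*(-110))) = 1/(-219 + 36*110) = 1/(-219 + 3960) = 1/3741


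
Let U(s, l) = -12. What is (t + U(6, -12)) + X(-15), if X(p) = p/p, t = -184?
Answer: -195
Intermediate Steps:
X(p) = 1
(t + U(6, -12)) + X(-15) = (-184 - 12) + 1 = -196 + 1 = -195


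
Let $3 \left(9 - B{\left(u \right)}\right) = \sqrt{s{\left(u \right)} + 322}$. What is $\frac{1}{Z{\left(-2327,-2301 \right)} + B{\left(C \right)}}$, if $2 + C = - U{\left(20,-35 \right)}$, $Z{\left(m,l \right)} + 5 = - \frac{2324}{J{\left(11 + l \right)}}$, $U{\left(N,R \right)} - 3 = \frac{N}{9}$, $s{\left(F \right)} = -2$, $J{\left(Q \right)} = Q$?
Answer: $- \frac{29585655}{61396462} - \frac{7866150 \sqrt{5}}{30698231} \approx -1.0549$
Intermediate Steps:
$U{\left(N,R \right)} = 3 + \frac{N}{9}$
$Z{\left(m,l \right)} = -5 - \frac{2324}{11 + l}$
$C = - \frac{65}{9}$ ($C = -2 - \left(3 + \frac{1}{9} \cdot 20\right) = -2 - \left(3 + \frac{20}{9}\right) = -2 - \frac{47}{9} = - \frac{65}{9} \approx -7.2222$)
$B{\left(u \right)} = 9 - \frac{8 \sqrt{5}}{3}$ ($B{\left(u \right)} = 9 - \frac{\sqrt{-2 + 322}}{3} = 9 - \frac{\sqrt{320}}{3} = 9 - \frac{8 \sqrt{5}}{3}$)
$\frac{1}{Z{\left(-2327,-2301 \right)} + B{\left(C \right)}} = \frac{1}{\frac{-2379 - -11505}{11 - 2301} + \left(9 - \frac{8 \sqrt{5}}{3}\right)} = \frac{1}{\frac{-2379 + 11505}{-2290} + \left(9 - \frac{8 \sqrt{5}}{3}\right)} = \frac{1}{\left(- \frac{1}{2290}\right) 9126 + \left(9 - \frac{8 \sqrt{5}}{3}\right)} = \frac{1}{- \frac{4563}{1145} + \left(9 - \frac{8 \sqrt{5}}{3}\right)} = \frac{1}{\frac{5742}{1145} - \frac{8 \sqrt{5}}{3}}$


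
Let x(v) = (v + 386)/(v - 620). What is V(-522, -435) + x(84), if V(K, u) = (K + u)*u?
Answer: 111566825/268 ≈ 4.1629e+5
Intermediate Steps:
x(v) = (386 + v)/(-620 + v)
V(K, u) = u*(K + u)
V(-522, -435) + x(84) = -435*(-522 - 435) + (386 + 84)/(-620 + 84) = -435*(-957) + 470/(-536) = 416295 - 1/536*470 = 416295 - 235/268 = 111566825/268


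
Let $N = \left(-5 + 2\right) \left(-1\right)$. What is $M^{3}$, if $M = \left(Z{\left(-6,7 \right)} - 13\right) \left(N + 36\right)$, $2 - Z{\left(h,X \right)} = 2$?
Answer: $-130323843$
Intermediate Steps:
$N = 3$ ($N = \left(-3\right) \left(-1\right) = 3$)
$Z{\left(h,X \right)} = 0$ ($Z{\left(h,X \right)} = 2 - 2 = 0$)
$M = -507$ ($M = \left(0 - 13\right) \left(3 + 36\right) = \left(-13\right) 39 = -507$)
$M^{3} = \left(-507\right)^{3} = -130323843$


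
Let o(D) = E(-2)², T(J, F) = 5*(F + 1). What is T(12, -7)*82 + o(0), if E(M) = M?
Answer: -2456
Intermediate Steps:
T(J, F) = 5 + 5*F (T(J, F) = 5*(1 + F) = 5 + 5*F)
o(D) = 4 (o(D) = (-2)² = 4)
T(12, -7)*82 + o(0) = (5 + 5*(-7))*82 + 4 = (5 - 35)*82 + 4 = -30*82 + 4 = -2460 + 4 = -2456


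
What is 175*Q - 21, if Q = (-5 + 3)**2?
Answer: 679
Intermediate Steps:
Q = 4 (Q = (-2)**2 = 4)
175*Q - 21 = 175*4 - 21 = 700 - 21 = 679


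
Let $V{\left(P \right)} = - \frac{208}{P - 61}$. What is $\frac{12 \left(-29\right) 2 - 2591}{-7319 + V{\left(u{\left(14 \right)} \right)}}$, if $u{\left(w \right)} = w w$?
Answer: $\frac{443745}{988273} \approx 0.44901$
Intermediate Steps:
$u{\left(w \right)} = w^{2}$
$V{\left(P \right)} = - \frac{208}{-61 + P}$ ($V{\left(P \right)} = - \frac{208}{P - 61} = - \frac{208}{-61 + P}$)
$\frac{12 \left(-29\right) 2 - 2591}{-7319 + V{\left(u{\left(14 \right)} \right)}} = \frac{12 \left(-29\right) 2 - 2591}{-7319 - \frac{208}{-61 + 14^{2}}} = \frac{\left(-348\right) 2 - 2591}{-7319 - \frac{208}{-61 + 196}} = \frac{-696 - 2591}{-7319 - \frac{208}{135}} = - \frac{3287}{-7319 - \frac{208}{135}} = - \frac{3287}{- \frac{988273}{135}} = \left(-3287\right) \left(- \frac{135}{988273}\right) = \frac{443745}{988273}$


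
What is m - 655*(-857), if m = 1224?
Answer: 562559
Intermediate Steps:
m - 655*(-857) = 1224 - 655*(-857) = 1224 + 561335 = 562559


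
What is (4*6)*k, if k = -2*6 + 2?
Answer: -240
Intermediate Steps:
k = -10 (k = -12 + 2 = -10)
(4*6)*k = (4*6)*(-10) = 24*(-10) = -240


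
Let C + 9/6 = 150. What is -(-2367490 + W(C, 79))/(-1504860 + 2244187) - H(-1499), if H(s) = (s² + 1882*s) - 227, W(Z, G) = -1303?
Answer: 424630395281/739327 ≈ 5.7435e+5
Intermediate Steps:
C = 297/2 (C = -3/2 + 150 = 297/2 ≈ 148.50)
H(s) = -227 + s² + 1882*s
-(-2367490 + W(C, 79))/(-1504860 + 2244187) - H(-1499) = -(-2367490 - 1303)/(-1504860 + 2244187) - (-227 + (-1499)² + 1882*(-1499)) = -(-2368793)/739327 - (-227 + 2247001 - 2821118) = -(-2368793)/739327 - 1*(-574344) = -1*(-2368793/739327) + 574344 = 2368793/739327 + 574344 = 424630395281/739327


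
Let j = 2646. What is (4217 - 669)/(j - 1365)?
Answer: 3548/1281 ≈ 2.7697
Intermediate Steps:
(4217 - 669)/(j - 1365) = (4217 - 669)/(2646 - 1365) = 3548/1281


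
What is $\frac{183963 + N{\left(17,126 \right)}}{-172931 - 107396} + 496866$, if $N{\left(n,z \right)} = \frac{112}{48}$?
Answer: $\frac{417854313650}{840981} \approx 4.9687 \cdot 10^{5}$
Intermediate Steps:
$N{\left(n,z \right)} = \frac{7}{3}$ ($N{\left(n,z \right)} = 112 \cdot \frac{1}{48} = \frac{7}{3}$)
$\frac{183963 + N{\left(17,126 \right)}}{-172931 - 107396} + 496866 = \frac{183963 + \frac{7}{3}}{-172931 - 107396} + 496866 = \frac{551896}{3 \left(-280327\right)} + 496866 = \frac{551896}{3} \left(- \frac{1}{280327}\right) + 496866 = - \frac{551896}{840981} + 496866 = \frac{417854313650}{840981}$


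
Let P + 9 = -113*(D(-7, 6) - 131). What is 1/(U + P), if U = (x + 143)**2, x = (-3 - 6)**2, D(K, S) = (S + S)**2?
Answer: 1/48698 ≈ 2.0535e-5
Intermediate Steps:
D(K, S) = 4*S**2 (D(K, S) = (2*S)**2 = 4*S**2)
P = -1478 (P = -9 - 113*(4*6**2 - 131) = -9 - 113*(4*36 - 131) = -9 - 113*(144 - 131) = -9 - 113*13 = -9 - 1469 = -1478)
x = 81 (x = (-9)**2 = 81)
U = 50176 (U = (81 + 143)**2 = 224**2 = 50176)
1/(U + P) = 1/(50176 - 1478) = 1/48698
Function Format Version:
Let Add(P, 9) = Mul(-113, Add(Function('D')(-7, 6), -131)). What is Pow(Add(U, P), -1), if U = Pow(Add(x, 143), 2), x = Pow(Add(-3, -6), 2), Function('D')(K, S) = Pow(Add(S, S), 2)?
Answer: Rational(1, 48698) ≈ 2.0535e-5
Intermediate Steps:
Function('D')(K, S) = Mul(4, Pow(S, 2)) (Function('D')(K, S) = Pow(Mul(2, S), 2) = Mul(4, Pow(S, 2)))
P = -1478 (P = Add(-9, Mul(-113, Add(Mul(4, Pow(6, 2)), -131))) = Add(-9, Mul(-113, Add(Mul(4, 36), -131))) = Add(-9, Mul(-113, Add(144, -131))) = Add(-9, Mul(-113, 13)) = Add(-9, -1469) = -1478)
x = 81 (x = Pow(-9, 2) = 81)
U = 50176 (U = Pow(Add(81, 143), 2) = Pow(224, 2) = 50176)
Pow(Add(U, P), -1) = Pow(Add(50176, -1478), -1) = Pow(48698, -1) = Rational(1, 48698)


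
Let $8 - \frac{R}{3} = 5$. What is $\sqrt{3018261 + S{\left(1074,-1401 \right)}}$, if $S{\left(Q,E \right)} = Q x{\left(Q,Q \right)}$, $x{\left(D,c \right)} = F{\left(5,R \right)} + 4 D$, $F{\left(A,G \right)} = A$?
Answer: $3 \sqrt{848615} \approx 2763.6$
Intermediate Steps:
$R = 9$ ($R = 24 - 15 = 9$)
$x{\left(D,c \right)} = 5 + 4 D$
$S{\left(Q,E \right)} = Q \left(5 + 4 Q\right)$
$\sqrt{3018261 + S{\left(1074,-1401 \right)}} = \sqrt{3018261 + 1074 \left(5 + 4 \cdot 1074\right)} = \sqrt{3018261 + 1074 \left(5 + 4296\right)} = \sqrt{3018261 + 1074 \cdot 4301} = \sqrt{3018261 + 4619274} = \sqrt{7637535} = 3 \sqrt{848615}$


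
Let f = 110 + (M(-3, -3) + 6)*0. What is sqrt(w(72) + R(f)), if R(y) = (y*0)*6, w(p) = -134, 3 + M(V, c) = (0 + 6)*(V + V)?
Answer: I*sqrt(134) ≈ 11.576*I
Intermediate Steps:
M(V, c) = -3 + 12*V (M(V, c) = -3 + (0 + 6)*(V + V) = -3 + 6*(2*V) = -3 + 12*V)
f = 110 (f = 110 + ((-3 + 12*(-3)) + 6)*0 = 110 + ((-3 - 36) + 6)*0 = 110 + (-39 + 6)*0 = 110 - 33*0 = 110 + 0 = 110)
R(y) = 0 (R(y) = 0*6 = 0)
sqrt(w(72) + R(f)) = sqrt(-134 + 0) = sqrt(-134) = I*sqrt(134)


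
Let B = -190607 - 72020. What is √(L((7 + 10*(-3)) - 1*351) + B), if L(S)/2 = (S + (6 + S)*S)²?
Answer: √37679254501 ≈ 1.9411e+5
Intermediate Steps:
L(S) = 2*(S + S*(6 + S))² (L(S) = 2*(S + (6 + S)*S)² = 2*(S + S*(6 + S))²)
B = -262627
√(L((7 + 10*(-3)) - 1*351) + B) = √(2*((7 + 10*(-3)) - 1*351)²*(7 + ((7 + 10*(-3)) - 1*351))² - 262627) = √(2*((7 - 30) - 351)²*(7 + ((7 - 30) - 351))² - 262627) = √(2*(-23 - 351)²*(7 + (-23 - 351))² - 262627) = √(2*(-374)²*(7 - 374)² - 262627) = √(2*139876*(-367)² - 262627) = √(2*139876*134689 - 262627) = √(37679517128 - 262627) = √37679254501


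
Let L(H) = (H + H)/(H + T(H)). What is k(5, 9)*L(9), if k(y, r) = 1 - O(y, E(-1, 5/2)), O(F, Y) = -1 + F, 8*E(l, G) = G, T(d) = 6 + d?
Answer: -9/4 ≈ -2.2500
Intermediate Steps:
E(l, G) = G/8
k(y, r) = 2 - y (k(y, r) = 1 - (-1 + y) = 1 + (1 - y) = 2 - y)
L(H) = 2*H/(6 + 2*H) (L(H) = (H + H)/(H + (6 + H)) = (2*H)/(6 + 2*H) = 2*H/(6 + 2*H))
k(5, 9)*L(9) = (2 - 1*5)*(9/(3 + 9)) = (2 - 5)*(9/12) = -27/12 = -3*¾ = -9/4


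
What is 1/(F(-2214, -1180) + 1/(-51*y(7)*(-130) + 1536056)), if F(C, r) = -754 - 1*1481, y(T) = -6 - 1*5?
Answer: -1463126/3270086609 ≈ -0.00044743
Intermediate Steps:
y(T) = -11 (y(T) = -6 - 5 = -11)
F(C, r) = -2235 (F(C, r) = -754 - 1481 = -2235)
1/(F(-2214, -1180) + 1/(-51*y(7)*(-130) + 1536056)) = 1/(-2235 + 1/(-51*(-11)*(-130) + 1536056)) = 1/(-2235 + 1/(561*(-130) + 1536056)) = 1/(-2235 + 1/(-72930 + 1536056)) = 1/(-2235 + 1/1463126) = 1/(-3270086609/1463126) = -1463126/3270086609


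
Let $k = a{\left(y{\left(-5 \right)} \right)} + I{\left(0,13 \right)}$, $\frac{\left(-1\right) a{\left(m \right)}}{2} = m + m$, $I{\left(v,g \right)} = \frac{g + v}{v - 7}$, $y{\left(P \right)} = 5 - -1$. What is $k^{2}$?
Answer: $\frac{32761}{49} \approx 668.59$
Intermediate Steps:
$y{\left(P \right)} = 6$ ($y{\left(P \right)} = 5 + 1 = 6$)
$I{\left(v,g \right)} = \frac{g + v}{-7 + v}$
$a{\left(m \right)} = - 4 m$ ($a{\left(m \right)} = - 2 \left(m + m\right) = - 2 \cdot 2 m = - 4 m$)
$k = - \frac{181}{7}$ ($k = \left(-4\right) 6 + \frac{13 + 0}{-7 + 0} = -24 + \frac{1}{-7} \cdot 13 = -24 - \frac{13}{7} = - \frac{181}{7} \approx -25.857$)
$k^{2} = \left(- \frac{181}{7}\right)^{2} = \frac{32761}{49}$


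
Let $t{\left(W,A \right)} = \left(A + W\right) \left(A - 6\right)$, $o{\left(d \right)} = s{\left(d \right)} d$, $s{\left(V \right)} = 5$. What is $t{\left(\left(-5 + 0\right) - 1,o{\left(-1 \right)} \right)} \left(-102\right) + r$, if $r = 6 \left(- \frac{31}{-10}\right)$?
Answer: $- \frac{61617}{5} \approx -12323.0$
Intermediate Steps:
$o{\left(d \right)} = 5 d$
$t{\left(W,A \right)} = \left(-6 + A\right) \left(A + W\right)$ ($t{\left(W,A \right)} = \left(A + W\right) \left(-6 + A\right) = \left(-6 + A\right) \left(A + W\right)$)
$r = \frac{93}{5}$ ($r = 6 \left(\left(-31\right) \left(- \frac{1}{10}\right)\right) = 6 \cdot \frac{31}{10} = \frac{93}{5} \approx 18.6$)
$t{\left(\left(-5 + 0\right) - 1,o{\left(-1 \right)} \right)} \left(-102\right) + r = \left(\left(5 \left(-1\right)\right)^{2} - 6 \cdot 5 \left(-1\right) - 6 \left(\left(-5 + 0\right) - 1\right) + 5 \left(-1\right) \left(\left(-5 + 0\right) - 1\right)\right) \left(-102\right) + \frac{93}{5} = \left(\left(-5\right)^{2} - -30 - 6 \left(-5 - 1\right) - 5 \left(-5 - 1\right)\right) \left(-102\right) + \frac{93}{5} = \left(25 + 30 - -36 - -30\right) \left(-102\right) + \frac{93}{5} = \left(25 + 30 + 36 + 30\right) \left(-102\right) + \frac{93}{5} = 121 \left(-102\right) + \frac{93}{5} = -12342 + \frac{93}{5} = - \frac{61617}{5}$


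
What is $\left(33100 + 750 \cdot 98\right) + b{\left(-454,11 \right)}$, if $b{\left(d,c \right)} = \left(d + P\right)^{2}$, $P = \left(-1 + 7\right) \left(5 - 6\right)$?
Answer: $318200$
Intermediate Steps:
$P = -6$ ($P = 6 \left(-1\right) = -6$)
$b{\left(d,c \right)} = \left(-6 + d\right)^{2}$ ($b{\left(d,c \right)} = \left(d - 6\right)^{2} = \left(-6 + d\right)^{2}$)
$\left(33100 + 750 \cdot 98\right) + b{\left(-454,11 \right)} = \left(33100 + 750 \cdot 98\right) + \left(-6 - 454\right)^{2} = \left(33100 + 73500\right) + \left(-460\right)^{2} = 106600 + 211600 = 318200$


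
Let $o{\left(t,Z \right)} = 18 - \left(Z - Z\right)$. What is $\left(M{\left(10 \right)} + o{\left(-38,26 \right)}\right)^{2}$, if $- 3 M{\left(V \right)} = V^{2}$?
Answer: $\frac{2116}{9} \approx 235.11$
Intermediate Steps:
$M{\left(V \right)} = - \frac{V^{2}}{3}$
$o{\left(t,Z \right)} = 18$ ($o{\left(t,Z \right)} = 18 - 0 = 18 + 0 = 18$)
$\left(M{\left(10 \right)} + o{\left(-38,26 \right)}\right)^{2} = \left(- \frac{10^{2}}{3} + 18\right)^{2} = \left(\left(- \frac{1}{3}\right) 100 + 18\right)^{2} = \left(- \frac{100}{3} + 18\right)^{2} = \left(- \frac{46}{3}\right)^{2} = \frac{2116}{9}$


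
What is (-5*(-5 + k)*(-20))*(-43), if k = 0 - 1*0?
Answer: 21500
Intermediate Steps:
k = 0 (k = 0 + 0 = 0)
(-5*(-5 + k)*(-20))*(-43) = (-5*(-5 + 0)*(-20))*(-43) = (-5*(-5)*(-20))*(-43) = (25*(-20))*(-43) = -500*(-43) = 21500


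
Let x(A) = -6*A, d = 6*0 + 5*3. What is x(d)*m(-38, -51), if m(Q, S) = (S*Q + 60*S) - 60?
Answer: 106380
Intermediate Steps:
d = 15 (d = 0 + 15 = 15)
m(Q, S) = -60 + 60*S + Q*S (m(Q, S) = (Q*S + 60*S) - 60 = (60*S + Q*S) - 60 = -60 + 60*S + Q*S)
x(d)*m(-38, -51) = (-6*15)*(-60 + 60*(-51) - 38*(-51)) = -90*(-60 - 3060 + 1938) = -90*(-1182) = 106380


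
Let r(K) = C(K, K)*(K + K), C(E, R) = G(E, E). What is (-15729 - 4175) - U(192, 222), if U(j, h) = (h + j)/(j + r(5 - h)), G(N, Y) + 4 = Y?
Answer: -956447119/48053 ≈ -19904.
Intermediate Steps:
G(N, Y) = -4 + Y
C(E, R) = -4 + E
r(K) = 2*K*(-4 + K) (r(K) = (-4 + K)*(K + K) = (-4 + K)*(2*K) = 2*K*(-4 + K))
U(j, h) = (h + j)/(j + 2*(1 - h)*(5 - h)) (U(j, h) = (h + j)/(j + 2*(5 - h)*(-4 + (5 - h))) = (h + j)/(j + 2*(5 - h)*(1 - h)) = (h + j)/(j + 2*(1 - h)*(5 - h)))
(-15729 - 4175) - U(192, 222) = (-15729 - 4175) - (222 + 192)/(192 + 2*(-1 + 222)*(-5 + 222)) = -19904 - 414/(192 + 2*221*217) = -19904 - 414/(192 + 95914) = -19904 - 414/96106 = -19904 - 1*207/48053 = -19904 - 207/48053 = -956447119/48053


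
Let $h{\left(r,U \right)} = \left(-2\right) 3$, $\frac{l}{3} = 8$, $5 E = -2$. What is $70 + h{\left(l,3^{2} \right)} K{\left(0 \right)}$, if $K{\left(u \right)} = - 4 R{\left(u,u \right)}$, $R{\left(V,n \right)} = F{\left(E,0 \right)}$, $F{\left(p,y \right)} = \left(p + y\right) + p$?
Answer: $\frac{254}{5} \approx 50.8$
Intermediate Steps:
$E = - \frac{2}{5}$ ($E = \frac{1}{5} \left(-2\right) = - \frac{2}{5} \approx -0.4$)
$l = 24$ ($l = 3 \cdot 8 = 24$)
$F{\left(p,y \right)} = y + 2 p$
$R{\left(V,n \right)} = - \frac{4}{5}$ ($R{\left(V,n \right)} = 0 + 2 \left(- \frac{2}{5}\right) = 0 - \frac{4}{5} = - \frac{4}{5}$)
$K{\left(u \right)} = \frac{16}{5}$ ($K{\left(u \right)} = \left(-4\right) \left(- \frac{4}{5}\right) = \frac{16}{5}$)
$h{\left(r,U \right)} = -6$
$70 + h{\left(l,3^{2} \right)} K{\left(0 \right)} = 70 - \frac{96}{5} = \frac{254}{5}$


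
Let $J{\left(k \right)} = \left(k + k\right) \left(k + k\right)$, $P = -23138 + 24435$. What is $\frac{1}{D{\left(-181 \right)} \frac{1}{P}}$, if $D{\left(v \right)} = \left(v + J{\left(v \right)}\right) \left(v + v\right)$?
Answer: $- \frac{1297}{47372406} \approx -2.7379 \cdot 10^{-5}$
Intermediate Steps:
$P = 1297$
$J{\left(k \right)} = 4 k^{2}$ ($J{\left(k \right)} = 2 k 2 k = 4 k^{2}$)
$D{\left(v \right)} = 2 v \left(v + 4 v^{2}\right)$ ($D{\left(v \right)} = \left(v + 4 v^{2}\right) \left(v + v\right) = \left(v + 4 v^{2}\right) 2 v = 2 v \left(v + 4 v^{2}\right)$)
$\frac{1}{D{\left(-181 \right)} \frac{1}{P}} = \frac{1}{\left(-181\right)^{2} \left(2 + 8 \left(-181\right)\right) \frac{1}{1297}} = \frac{1}{32761 \left(2 - 1448\right) \frac{1}{1297}} = \frac{1}{32761 \left(-1446\right) \frac{1}{1297}} = \frac{1}{\left(-47372406\right) \frac{1}{1297}} = \frac{1}{- \frac{47372406}{1297}} = - \frac{1297}{47372406}$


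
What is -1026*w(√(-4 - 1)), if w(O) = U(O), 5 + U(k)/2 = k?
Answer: 10260 - 2052*I*√5 ≈ 10260.0 - 4588.4*I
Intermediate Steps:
U(k) = -10 + 2*k
w(O) = -10 + 2*O
-1026*w(√(-4 - 1)) = -1026*(-10 + 2*√(-4 - 1)) = -1026*(-10 + 2*√(-5)) = -1026*(-10 + 2*(I*√5)) = -1026*(-10 + 2*I*√5) = 10260 - 2052*I*√5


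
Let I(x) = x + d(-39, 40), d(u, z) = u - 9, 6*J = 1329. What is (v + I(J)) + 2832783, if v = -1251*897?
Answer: 3421619/2 ≈ 1.7108e+6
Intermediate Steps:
J = 443/2 (J = (⅙)*1329 = 443/2 ≈ 221.50)
d(u, z) = -9 + u
I(x) = -48 + x (I(x) = x + (-9 - 39) = x - 48 = -48 + x)
v = -1122147
(v + I(J)) + 2832783 = (-1122147 + (-48 + 443/2)) + 2832783 = (-1122147 + 347/2) + 2832783 = -2243947/2 + 2832783 = 3421619/2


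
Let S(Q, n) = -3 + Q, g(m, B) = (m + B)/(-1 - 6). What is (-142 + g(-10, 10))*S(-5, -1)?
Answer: 1136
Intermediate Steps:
g(m, B) = -B/7 - m/7 (g(m, B) = (B + m)/(-7) = (B + m)*(-⅐) = -B/7 - m/7)
(-142 + g(-10, 10))*S(-5, -1) = (-142 + (-⅐*10 - ⅐*(-10)))*(-3 - 5) = (-142 + (-10/7 + 10/7))*(-8) = (-142 + 0)*(-8) = -142*(-8) = 1136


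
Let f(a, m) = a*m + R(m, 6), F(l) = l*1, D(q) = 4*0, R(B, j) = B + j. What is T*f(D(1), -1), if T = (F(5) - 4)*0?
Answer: 0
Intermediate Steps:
D(q) = 0
F(l) = l
f(a, m) = 6 + m + a*m (f(a, m) = a*m + (m + 6) = a*m + (6 + m) = 6 + m + a*m)
T = 0 (T = (5 - 4)*0 = 1*0 = 0)
T*f(D(1), -1) = 0*(6 - 1 + 0*(-1)) = 0*(6 - 1 + 0) = 0*5 = 0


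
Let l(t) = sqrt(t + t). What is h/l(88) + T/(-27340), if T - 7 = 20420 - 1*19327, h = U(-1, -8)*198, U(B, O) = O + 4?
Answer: -55/1367 - 18*sqrt(11) ≈ -59.740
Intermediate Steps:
U(B, O) = 4 + O
h = -792 (h = (4 - 8)*198 = -4*198 = -792)
l(t) = sqrt(2)*sqrt(t) (l(t) = sqrt(2*t) = sqrt(2)*sqrt(t))
T = 1100 (T = 7 + (20420 - 1*19327) = 7 + (20420 - 19327) = 7 + 1093 = 1100)
h/l(88) + T/(-27340) = -792*sqrt(11)/44 + 1100/(-27340) = -792*sqrt(11)/44 + 1100*(-1/27340) = -792*sqrt(11)/44 - 55/1367 = -18*sqrt(11) - 55/1367 = -55/1367 - 18*sqrt(11)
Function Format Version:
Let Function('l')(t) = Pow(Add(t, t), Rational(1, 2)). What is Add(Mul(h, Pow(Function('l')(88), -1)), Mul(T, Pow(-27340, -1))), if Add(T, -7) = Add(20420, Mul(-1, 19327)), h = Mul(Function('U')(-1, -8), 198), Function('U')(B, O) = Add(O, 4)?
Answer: Add(Rational(-55, 1367), Mul(-18, Pow(11, Rational(1, 2)))) ≈ -59.740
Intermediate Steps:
Function('U')(B, O) = Add(4, O)
h = -792 (h = Mul(Add(4, -8), 198) = Mul(-4, 198) = -792)
Function('l')(t) = Mul(Pow(2, Rational(1, 2)), Pow(t, Rational(1, 2))) (Function('l')(t) = Pow(Mul(2, t), Rational(1, 2)) = Mul(Pow(2, Rational(1, 2)), Pow(t, Rational(1, 2))))
T = 1100 (T = Add(7, Add(20420, Mul(-1, 19327))) = Add(7, Add(20420, -19327)) = Add(7, 1093) = 1100)
Add(Mul(h, Pow(Function('l')(88), -1)), Mul(T, Pow(-27340, -1))) = Add(Mul(-792, Pow(Mul(Pow(2, Rational(1, 2)), Pow(88, Rational(1, 2))), -1)), Mul(1100, Pow(-27340, -1))) = Add(Mul(-792, Pow(Mul(Pow(2, Rational(1, 2)), Mul(2, Pow(22, Rational(1, 2)))), -1)), Mul(1100, Rational(-1, 27340))) = Add(Mul(-792, Pow(Mul(4, Pow(11, Rational(1, 2))), -1)), Rational(-55, 1367)) = Add(Mul(-792, Mul(Rational(1, 44), Pow(11, Rational(1, 2)))), Rational(-55, 1367)) = Add(Mul(-18, Pow(11, Rational(1, 2))), Rational(-55, 1367)) = Add(Rational(-55, 1367), Mul(-18, Pow(11, Rational(1, 2))))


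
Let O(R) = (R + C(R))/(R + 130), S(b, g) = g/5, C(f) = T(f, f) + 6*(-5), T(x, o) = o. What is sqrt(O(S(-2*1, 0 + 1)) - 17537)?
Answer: I*sqrt(7432294485)/651 ≈ 132.43*I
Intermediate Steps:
C(f) = -30 + f (C(f) = f + 6*(-5) = f - 30 = -30 + f)
S(b, g) = g/5 (S(b, g) = g*(1/5) = g/5)
O(R) = (-30 + 2*R)/(130 + R) (O(R) = (R + (-30 + R))/(R + 130) = (-30 + 2*R)/(130 + R))
sqrt(O(S(-2*1, 0 + 1)) - 17537) = sqrt(2*(-15 + (0 + 1)/5)/(130 + (0 + 1)/5) - 17537) = sqrt(2*(-15 + (1/5)*1)/(130 + (1/5)*1) - 17537) = sqrt(2*(-15 + 1/5)/(130 + 1/5) - 17537) = sqrt(2*(-74/5)/(651/5) - 17537) = sqrt(2*(5/651)*(-74/5) - 17537) = sqrt(-148/651 - 17537) = sqrt(-11416735/651) = I*sqrt(7432294485)/651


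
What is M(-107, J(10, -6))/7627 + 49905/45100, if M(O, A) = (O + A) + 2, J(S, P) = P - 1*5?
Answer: 2588923/2372260 ≈ 1.0913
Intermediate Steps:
J(S, P) = -5 + P (J(S, P) = P - 5 = -5 + P)
M(O, A) = 2 + A + O (M(O, A) = (A + O) + 2 = 2 + A + O)
M(-107, J(10, -6))/7627 + 49905/45100 = (2 + (-5 - 6) - 107)/7627 + 49905/45100 = (2 - 11 - 107)*(1/7627) + 49905*(1/45100) = -116*1/7627 + 9981/9020 = -4/263 + 9981/9020 = 2588923/2372260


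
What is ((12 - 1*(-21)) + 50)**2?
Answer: 6889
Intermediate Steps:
((12 - 1*(-21)) + 50)**2 = ((12 + 21) + 50)**2 = (33 + 50)**2 = 83**2 = 6889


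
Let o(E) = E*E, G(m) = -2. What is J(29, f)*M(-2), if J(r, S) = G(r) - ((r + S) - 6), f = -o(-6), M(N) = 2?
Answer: 22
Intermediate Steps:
o(E) = E**2
f = -36 (f = -1*(-6)**2 = -1*36 = -36)
J(r, S) = 4 - S - r (J(r, S) = -2 - ((r + S) - 6) = -2 - ((S + r) - 6) = -2 - (-6 + S + r) = -2 + (6 - S - r) = 4 - S - r)
J(29, f)*M(-2) = (4 - 1*(-36) - 1*29)*2 = (4 + 36 - 29)*2 = 11*2 = 22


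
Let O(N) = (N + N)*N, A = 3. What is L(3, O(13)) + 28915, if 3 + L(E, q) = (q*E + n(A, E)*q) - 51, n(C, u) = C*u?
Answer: 32917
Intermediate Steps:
O(N) = 2*N**2 (O(N) = (2*N)*N = 2*N**2)
L(E, q) = -54 + 4*E*q (L(E, q) = -3 + ((q*E + (3*E)*q) - 51) = -3 + ((E*q + 3*E*q) - 51) = -3 + (4*E*q - 51) = -3 + (-51 + 4*E*q) = -54 + 4*E*q)
L(3, O(13)) + 28915 = (-54 + 4*3*(2*13**2)) + 28915 = (-54 + 4*3*(2*169)) + 28915 = (-54 + 4*3*338) + 28915 = (-54 + 4056) + 28915 = 4002 + 28915 = 32917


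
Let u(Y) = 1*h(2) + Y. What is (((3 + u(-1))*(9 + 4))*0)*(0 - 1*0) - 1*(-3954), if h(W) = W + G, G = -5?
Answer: 3954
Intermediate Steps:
h(W) = -5 + W (h(W) = W - 5 = -5 + W)
u(Y) = -3 + Y (u(Y) = 1*(-5 + 2) + Y = 1*(-3) + Y = -3 + Y)
(((3 + u(-1))*(9 + 4))*0)*(0 - 1*0) - 1*(-3954) = (((3 + (-3 - 1))*(9 + 4))*0)*(0 - 1*0) - 1*(-3954) = (((3 - 4)*13)*0)*(0 + 0) + 3954 = (-1*13*0)*0 + 3954 = -13*0*0 + 3954 = 0*0 + 3954 = 0 + 3954 = 3954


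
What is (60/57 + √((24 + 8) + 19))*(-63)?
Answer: -1260/19 - 63*√51 ≈ -516.23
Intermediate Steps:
(60/57 + √((24 + 8) + 19))*(-63) = (60*(1/57) + √(32 + 19))*(-63) = (20/19 + √51)*(-63) = -1260/19 - 63*√51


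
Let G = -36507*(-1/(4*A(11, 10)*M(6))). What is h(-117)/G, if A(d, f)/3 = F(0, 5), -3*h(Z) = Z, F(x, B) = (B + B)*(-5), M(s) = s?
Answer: -46800/12169 ≈ -3.8458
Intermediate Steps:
F(x, B) = -10*B (F(x, B) = (2*B)*(-5) = -10*B)
h(Z) = -Z/3
A(d, f) = -150 (A(d, f) = 3*(-10*5) = 3*(-50) = -150)
G = -12169/1200 (G = -36507/(-150*(-4)*6) = -36507/(600*6) = -36507/3600 = -36507*1/3600 = -12169/1200 ≈ -10.141)
h(-117)/G = (-⅓*(-117))/(-12169/1200) = 39*(-1200/12169) = -46800/12169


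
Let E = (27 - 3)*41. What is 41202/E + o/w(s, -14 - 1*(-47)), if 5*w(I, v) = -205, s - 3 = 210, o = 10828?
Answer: -36445/164 ≈ -222.23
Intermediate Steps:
s = 213 (s = 3 + 210 = 213)
w(I, v) = -41 (w(I, v) = (⅕)*(-205) = -41)
E = 984 (E = 24*41 = 984)
41202/E + o/w(s, -14 - 1*(-47)) = 41202/984 + 10828/(-41) = 41202*(1/984) + 10828*(-1/41) = 6867/164 - 10828/41 = -36445/164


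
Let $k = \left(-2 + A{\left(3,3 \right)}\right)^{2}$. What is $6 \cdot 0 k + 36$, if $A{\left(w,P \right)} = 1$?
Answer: $36$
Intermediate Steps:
$k = 1$ ($k = \left(-2 + 1\right)^{2} = \left(-1\right)^{2} = 1$)
$6 \cdot 0 k + 36 = 6 \cdot 0 \cdot 1 + 36 = 0 \cdot 1 + 36 = 0 + 36 = 36$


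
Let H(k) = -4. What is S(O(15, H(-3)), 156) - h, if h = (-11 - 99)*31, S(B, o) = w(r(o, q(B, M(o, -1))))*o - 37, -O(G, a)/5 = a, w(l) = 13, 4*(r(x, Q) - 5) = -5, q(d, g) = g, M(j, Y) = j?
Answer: 5401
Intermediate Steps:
r(x, Q) = 15/4 (r(x, Q) = 5 + (¼)*(-5) = 5 - 5/4 = 15/4)
O(G, a) = -5*a
S(B, o) = -37 + 13*o (S(B, o) = 13*o - 37 = -37 + 13*o)
h = -3410 (h = -110*31 = -3410)
S(O(15, H(-3)), 156) - h = (-37 + 13*156) - 1*(-3410) = (-37 + 2028) + 3410 = 1991 + 3410 = 5401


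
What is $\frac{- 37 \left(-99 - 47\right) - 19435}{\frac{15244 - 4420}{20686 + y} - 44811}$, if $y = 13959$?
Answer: $\frac{11857885}{37865031} \approx 0.31316$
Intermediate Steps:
$\frac{- 37 \left(-99 - 47\right) - 19435}{\frac{15244 - 4420}{20686 + y} - 44811} = \frac{- 37 \left(-99 - 47\right) - 19435}{\frac{15244 - 4420}{20686 + 13959} - 44811} = \frac{\left(-37\right) \left(-146\right) - 19435}{\frac{10824}{34645} - 44811} = \frac{5402 - 19435}{10824 \cdot \frac{1}{34645} - 44811} = - \frac{14033}{\frac{264}{845} - 44811} = - \frac{14033}{- \frac{37865031}{845}} = \left(-14033\right) \left(- \frac{845}{37865031}\right) = \frac{11857885}{37865031}$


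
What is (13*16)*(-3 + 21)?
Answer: 3744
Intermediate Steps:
(13*16)*(-3 + 21) = 208*18 = 3744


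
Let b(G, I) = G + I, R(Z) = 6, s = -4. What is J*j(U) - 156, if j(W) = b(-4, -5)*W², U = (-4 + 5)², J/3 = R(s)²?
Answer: -1128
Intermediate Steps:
J = 108 (J = 3*6² = 3*36 = 108)
U = 1 (U = 1² = 1)
j(W) = -9*W² (j(W) = (-4 - 5)*W² = -9*W²)
J*j(U) - 156 = 108*(-9*1²) - 156 = 108*(-9*1) - 156 = 108*(-9) - 156 = -972 - 156 = -1128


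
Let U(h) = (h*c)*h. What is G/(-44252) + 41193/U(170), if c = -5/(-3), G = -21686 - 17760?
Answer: 2792141227/1598603500 ≈ 1.7466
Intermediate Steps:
G = -39446
c = 5/3 (c = -5*(-1/3) = 5/3 ≈ 1.6667)
U(h) = 5*h**2/3 (U(h) = (h*(5/3))*h = (5*h/3)*h = 5*h**2/3)
G/(-44252) + 41193/U(170) = -39446/(-44252) + 41193/(((5/3)*170**2)) = -39446*(-1/44252) + 41193/(((5/3)*28900)) = 19723/22126 + 41193/(144500/3) = 19723/22126 + 41193*(3/144500) = 19723/22126 + 123579/144500 = 2792141227/1598603500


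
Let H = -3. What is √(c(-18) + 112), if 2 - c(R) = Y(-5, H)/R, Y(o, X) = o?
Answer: √4094/6 ≈ 10.664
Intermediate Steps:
c(R) = 2 + 5/R (c(R) = 2 - (-5)/R = 2 + 5/R)
√(c(-18) + 112) = √((2 + 5/(-18)) + 112) = √((2 + 5*(-1/18)) + 112) = √((2 - 5/18) + 112) = √(31/18 + 112) = √(2047/18) = √4094/6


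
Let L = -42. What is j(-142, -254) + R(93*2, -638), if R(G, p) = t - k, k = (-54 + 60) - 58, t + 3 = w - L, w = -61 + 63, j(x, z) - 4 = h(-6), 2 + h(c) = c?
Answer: 89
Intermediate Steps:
h(c) = -2 + c
j(x, z) = -4 (j(x, z) = 4 + (-2 - 6) = 4 - 8 = -4)
w = 2
t = 41 (t = -3 + (2 - 1*(-42)) = -3 + (2 + 42) = -3 + 44 = 41)
k = -52 (k = 6 - 58 = -52)
R(G, p) = 93 (R(G, p) = 41 - 1*(-52) = 41 + 52 = 93)
j(-142, -254) + R(93*2, -638) = -4 + 93 = 89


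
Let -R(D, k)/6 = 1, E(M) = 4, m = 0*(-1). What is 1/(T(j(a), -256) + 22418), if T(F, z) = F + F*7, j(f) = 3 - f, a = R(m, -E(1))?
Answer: 1/22490 ≈ 4.4464e-5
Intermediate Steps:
m = 0
R(D, k) = -6 (R(D, k) = -6*1 = -6)
a = -6
T(F, z) = 8*F (T(F, z) = F + 7*F = 8*F)
1/(T(j(a), -256) + 22418) = 1/(8*(3 - 1*(-6)) + 22418) = 1/(8*(3 + 6) + 22418) = 1/(8*9 + 22418) = 1/(72 + 22418) = 1/22490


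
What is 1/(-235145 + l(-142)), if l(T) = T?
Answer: -1/235287 ≈ -4.2501e-6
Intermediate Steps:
1/(-235145 + l(-142)) = 1/(-235145 - 142) = 1/(-235287) = -1/235287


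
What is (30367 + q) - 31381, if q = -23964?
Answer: -24978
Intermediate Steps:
(30367 + q) - 31381 = (30367 - 23964) - 31381 = 6403 - 31381 = -24978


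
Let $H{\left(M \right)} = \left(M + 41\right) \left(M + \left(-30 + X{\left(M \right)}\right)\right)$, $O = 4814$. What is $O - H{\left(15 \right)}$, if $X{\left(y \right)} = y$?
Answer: $4814$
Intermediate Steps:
$H{\left(M \right)} = \left(-30 + 2 M\right) \left(41 + M\right)$ ($H{\left(M \right)} = \left(M + 41\right) \left(M + \left(-30 + M\right)\right) = \left(41 + M\right) \left(-30 + 2 M\right) = \left(-30 + 2 M\right) \left(41 + M\right)$)
$O - H{\left(15 \right)} = 4814 - \left(-1230 + 2 \cdot 15^{2} + 52 \cdot 15\right) = 4814 - \left(-1230 + 2 \cdot 225 + 780\right) = 4814 - \left(-1230 + 450 + 780\right) = 4814 - 0 = 4814 + 0 = 4814$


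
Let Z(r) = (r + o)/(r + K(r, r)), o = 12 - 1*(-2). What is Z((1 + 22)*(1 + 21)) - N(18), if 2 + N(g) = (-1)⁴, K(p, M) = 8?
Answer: 517/257 ≈ 2.0117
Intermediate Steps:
o = 14 (o = 12 + 2 = 14)
Z(r) = (14 + r)/(8 + r) (Z(r) = (r + 14)/(r + 8) = (14 + r)/(8 + r))
N(g) = -1 (N(g) = -2 + (-1)⁴ = -2 + 1 = -1)
Z((1 + 22)*(1 + 21)) - N(18) = (14 + (1 + 22)*(1 + 21))/(8 + (1 + 22)*(1 + 21)) - 1*(-1) = (14 + 23*22)/(8 + 23*22) + 1 = (14 + 506)/(8 + 506) + 1 = 520/514 + 1 = (1/514)*520 + 1 = 260/257 + 1 = 517/257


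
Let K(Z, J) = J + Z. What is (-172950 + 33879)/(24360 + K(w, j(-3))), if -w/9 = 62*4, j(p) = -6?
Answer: -46357/7374 ≈ -6.2865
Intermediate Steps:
w = -2232 (w = -558*4 = -9*248 = -2232)
(-172950 + 33879)/(24360 + K(w, j(-3))) = (-172950 + 33879)/(24360 + (-6 - 2232)) = -139071/(24360 - 2238) = -139071/22122 = -139071*1/22122 = -46357/7374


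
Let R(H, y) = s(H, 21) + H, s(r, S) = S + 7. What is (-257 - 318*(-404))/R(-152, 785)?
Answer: -128215/124 ≈ -1034.0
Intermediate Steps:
s(r, S) = 7 + S
R(H, y) = 28 + H (R(H, y) = (7 + 21) + H = 28 + H)
(-257 - 318*(-404))/R(-152, 785) = (-257 - 318*(-404))/(28 - 152) = (-257 + 128472)/(-124) = 128215*(-1/124) = -128215/124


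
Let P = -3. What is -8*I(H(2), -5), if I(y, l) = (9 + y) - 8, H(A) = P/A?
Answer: 4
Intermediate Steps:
H(A) = -3/A
I(y, l) = 1 + y
-8*I(H(2), -5) = -8*(1 - 3/2) = -8*(-½) = 4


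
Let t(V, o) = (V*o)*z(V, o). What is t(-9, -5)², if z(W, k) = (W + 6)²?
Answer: 164025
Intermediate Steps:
z(W, k) = (6 + W)²
t(V, o) = V*o*(6 + V)² (t(V, o) = (V*o)*(6 + V)² = V*o*(6 + V)²)
t(-9, -5)² = (-9*(-5)*(6 - 9)²)² = (-9*(-5)*(-3)²)² = (-9*(-5)*9)² = 405² = 164025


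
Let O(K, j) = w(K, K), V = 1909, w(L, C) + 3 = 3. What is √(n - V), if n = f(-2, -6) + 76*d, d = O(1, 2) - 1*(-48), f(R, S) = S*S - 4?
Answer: √1771 ≈ 42.083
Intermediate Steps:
w(L, C) = 0 (w(L, C) = -3 + 3 = 0)
O(K, j) = 0
f(R, S) = -4 + S² (f(R, S) = S² - 4 = -4 + S²)
d = 48 (d = 0 - 1*(-48) = 0 + 48 = 48)
n = 3680 (n = (-4 + (-6)²) + 76*48 = (-4 + 36) + 3648 = 32 + 3648 = 3680)
√(n - V) = √(3680 - 1*1909) = √(3680 - 1909) = √1771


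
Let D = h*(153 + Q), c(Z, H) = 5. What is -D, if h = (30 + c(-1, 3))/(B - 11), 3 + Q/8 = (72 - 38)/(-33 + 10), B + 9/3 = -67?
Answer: 94325/1863 ≈ 50.631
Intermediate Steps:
B = -70 (B = -3 - 67 = -70)
Q = -824/23 (Q = -24 + 8*((72 - 38)/(-33 + 10)) = -24 + 8*(34/(-23)) = -24 + 8*(34*(-1/23)) = -24 + 8*(-34/23) = -24 - 272/23 = -824/23 ≈ -35.826)
h = -35/81 (h = (30 + 5)/(-70 - 11) = 35/(-81) = 35*(-1/81) = -35/81 ≈ -0.43210)
D = -94325/1863 (D = -35*(153 - 824/23)/81 = -35/81*2695/23 = -94325/1863 ≈ -50.631)
-D = -1*(-94325/1863) = 94325/1863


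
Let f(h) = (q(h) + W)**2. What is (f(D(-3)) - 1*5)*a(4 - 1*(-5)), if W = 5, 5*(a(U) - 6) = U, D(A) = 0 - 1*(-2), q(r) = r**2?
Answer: 2964/5 ≈ 592.80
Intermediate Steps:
D(A) = 2 (D(A) = 0 + 2 = 2)
a(U) = 6 + U/5
f(h) = (5 + h**2)**2 (f(h) = (h**2 + 5)**2 = (5 + h**2)**2)
(f(D(-3)) - 1*5)*a(4 - 1*(-5)) = ((5 + 2**2)**2 - 1*5)*(6 + (4 - 1*(-5))/5) = ((5 + 4)**2 - 5)*(6 + (4 + 5)/5) = (9**2 - 5)*(6 + (1/5)*9) = (81 - 5)*(6 + 9/5) = 76*(39/5) = 2964/5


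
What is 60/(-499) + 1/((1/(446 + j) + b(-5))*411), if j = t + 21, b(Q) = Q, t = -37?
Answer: -53208910/440736261 ≈ -0.12073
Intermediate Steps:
j = -16 (j = -37 + 21 = -16)
60/(-499) + 1/((1/(446 + j) + b(-5))*411) = 60/(-499) + 1/(1/(446 - 16) - 5*411) = 60*(-1/499) + (1/411)/(1/430 - 5) = -60/499 + (1/411)/(1/430 - 5) = -60/499 + (1/411)/(-2149/430) = -60/499 - 430/2149*1/411 = -60/499 - 430/883239 = -53208910/440736261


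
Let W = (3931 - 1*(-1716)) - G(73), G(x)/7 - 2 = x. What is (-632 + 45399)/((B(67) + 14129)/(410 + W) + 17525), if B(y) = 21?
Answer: 123825522/48481225 ≈ 2.5541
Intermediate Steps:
G(x) = 14 + 7*x
W = 5122 (W = (3931 - 1*(-1716)) - (14 + 7*73) = (3931 + 1716) - (14 + 511) = 5647 - 1*525 = 5647 - 525 = 5122)
(-632 + 45399)/((B(67) + 14129)/(410 + W) + 17525) = (-632 + 45399)/((21 + 14129)/(410 + 5122) + 17525) = 44767/(14150/5532 + 17525) = 44767/(14150*(1/5532) + 17525) = 44767/(7075/2766 + 17525) = 44767/(48481225/2766) = 44767*(2766/48481225) = 123825522/48481225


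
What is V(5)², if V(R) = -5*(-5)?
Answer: 625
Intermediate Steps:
V(R) = 25
V(5)² = 25² = 625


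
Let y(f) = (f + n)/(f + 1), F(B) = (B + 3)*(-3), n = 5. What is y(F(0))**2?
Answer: 1/4 ≈ 0.25000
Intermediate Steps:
F(B) = -9 - 3*B (F(B) = (3 + B)*(-3) = -9 - 3*B)
y(f) = (5 + f)/(1 + f) (y(f) = (f + 5)/(f + 1) = (5 + f)/(1 + f))
y(F(0))**2 = ((5 + (-9 - 3*0))/(1 + (-9 - 3*0)))**2 = ((5 + (-9 + 0))/(1 + (-9 + 0)))**2 = ((5 - 9)/(1 - 9))**2 = (-4/(-8))**2 = (-1/8*(-4))**2 = (1/2)**2 = 1/4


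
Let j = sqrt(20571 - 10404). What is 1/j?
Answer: sqrt(10167)/10167 ≈ 0.0099175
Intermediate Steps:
j = sqrt(10167) ≈ 100.83
1/j = 1/(sqrt(10167)) = sqrt(10167)/10167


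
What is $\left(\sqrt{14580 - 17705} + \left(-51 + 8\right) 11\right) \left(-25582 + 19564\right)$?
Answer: $2846514 - 150450 i \sqrt{5} \approx 2.8465 \cdot 10^{6} - 3.3642 \cdot 10^{5} i$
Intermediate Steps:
$\left(\sqrt{14580 - 17705} + \left(-51 + 8\right) 11\right) \left(-25582 + 19564\right) = \left(\sqrt{-3125} - 473\right) \left(-6018\right) = \left(25 i \sqrt{5} - 473\right) \left(-6018\right) = \left(-473 + 25 i \sqrt{5}\right) \left(-6018\right) = 2846514 - 150450 i \sqrt{5}$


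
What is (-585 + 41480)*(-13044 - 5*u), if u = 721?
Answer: -680860855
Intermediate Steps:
(-585 + 41480)*(-13044 - 5*u) = (-585 + 41480)*(-13044 - 5*721) = 40895*(-13044 - 3605) = 40895*(-16649) = -680860855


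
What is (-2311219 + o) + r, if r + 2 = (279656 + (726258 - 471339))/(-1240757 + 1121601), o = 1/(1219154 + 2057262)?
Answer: -225578279761680515/97601156224 ≈ -2.3112e+6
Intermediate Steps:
o = 1/3276416 ≈ 3.0521e-7
r = -772887/119156 (r = -2 + (279656 + (726258 - 471339))/(-1240757 + 1121601) = -2 + (279656 + 254919)/(-119156) = -2 + 534575*(-1/119156) = -2 - 534575/119156 = -772887/119156 ≈ -6.4863)
(-2311219 + o) + r = (-2311219 + 1/3276416) - 772887/119156 = -7572514911103/3276416 - 772887/119156 = -225578279761680515/97601156224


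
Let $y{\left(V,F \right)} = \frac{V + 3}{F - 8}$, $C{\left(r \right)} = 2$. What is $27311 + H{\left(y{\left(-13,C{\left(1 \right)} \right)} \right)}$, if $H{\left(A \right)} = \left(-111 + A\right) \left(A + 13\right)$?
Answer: $\frac{231367}{9} \approx 25707.0$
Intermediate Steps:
$y{\left(V,F \right)} = \frac{3 + V}{-8 + F}$
$H{\left(A \right)} = \left(-111 + A\right) \left(13 + A\right)$
$27311 + H{\left(y{\left(-13,C{\left(1 \right)} \right)} \right)} = 27311 - \left(1443 - \frac{\left(3 - 13\right)^{2}}{\left(-8 + 2\right)^{2}} + \frac{98 \left(3 - 13\right)}{-8 + 2}\right) = 27311 - \left(1443 - \frac{25}{9} + 98 \frac{1}{-6} \left(-10\right)\right) = 27311 - \left(1443 - \frac{25}{9} + 98 \left(- \frac{1}{6}\right) \left(-10\right)\right) = 27311 - \left(\frac{4819}{3} - \frac{25}{9}\right) = 27311 - \frac{14432}{9} = \frac{231367}{9}$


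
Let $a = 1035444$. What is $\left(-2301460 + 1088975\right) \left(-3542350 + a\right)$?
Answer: $3039585921410$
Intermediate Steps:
$\left(-2301460 + 1088975\right) \left(-3542350 + a\right) = \left(-2301460 + 1088975\right) \left(-3542350 + 1035444\right) = \left(-1212485\right) \left(-2506906\right) = 3039585921410$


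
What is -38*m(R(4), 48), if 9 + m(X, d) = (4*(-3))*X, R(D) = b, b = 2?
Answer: 1254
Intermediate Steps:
R(D) = 2
m(X, d) = -9 - 12*X (m(X, d) = -9 + (4*(-3))*X = -9 - 12*X)
-38*m(R(4), 48) = -38*(-9 - 12*2) = -38*(-9 - 24) = -38*(-33) = 1254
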